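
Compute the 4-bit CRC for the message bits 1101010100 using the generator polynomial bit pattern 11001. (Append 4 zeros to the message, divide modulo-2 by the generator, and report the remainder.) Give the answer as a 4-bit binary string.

1110

Append 4 zeros: 11010101000000. Divide by 11001 (XOR where the leading bit is 1):
  pos 0: 11010 XOR 11001 = 00011
  pos 3: 11101 XOR 11001 = 00100
  pos 5: 10000 XOR 11001 = 01001
  pos 6: 10010 XOR 11001 = 01011
  pos 7: 10110 XOR 11001 = 01111
  pos 8: 11110 XOR 11001 = 00111
Remainder (last 4 bits) = 1110. This is the CRC / FCS.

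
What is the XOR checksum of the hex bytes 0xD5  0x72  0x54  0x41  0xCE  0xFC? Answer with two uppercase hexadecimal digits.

XOR the bytes together:
  start with 0xD5
  0xD5 ⊕ 0x72 = 0xA7
  0xA7 ⊕ 0x54 = 0xF3
  0xF3 ⊕ 0x41 = 0xB2
  0xB2 ⊕ 0xCE = 0x7C
  0x7C ⊕ 0xFC = 0x80

80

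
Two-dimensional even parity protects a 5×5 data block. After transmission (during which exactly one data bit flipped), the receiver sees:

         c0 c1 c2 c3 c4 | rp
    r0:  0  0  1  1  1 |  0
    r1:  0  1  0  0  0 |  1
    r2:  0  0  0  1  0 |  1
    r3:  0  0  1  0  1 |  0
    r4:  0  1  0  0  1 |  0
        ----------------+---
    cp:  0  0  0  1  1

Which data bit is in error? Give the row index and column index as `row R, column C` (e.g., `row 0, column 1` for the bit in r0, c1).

row 0, column 3

Recompute each row's even parity and compare to rp:
  r0: data parity 1, sent rp 0 → mismatch
  r1: data parity 1, sent rp 1 → ok
  r2: data parity 1, sent rp 1 → ok
  r3: data parity 0, sent rp 0 → ok
  r4: data parity 0, sent rp 0 → ok
Recompute each column's even parity and compare to cp:
  c0: data parity 0, sent cp 0 → ok
  c1: data parity 0, sent cp 0 → ok
  c2: data parity 0, sent cp 0 → ok
  c3: data parity 0, sent cp 1 → mismatch
  c4: data parity 1, sent cp 1 → ok
Exactly one row (r0) and one column (c3) fail → the flipped bit is at their intersection.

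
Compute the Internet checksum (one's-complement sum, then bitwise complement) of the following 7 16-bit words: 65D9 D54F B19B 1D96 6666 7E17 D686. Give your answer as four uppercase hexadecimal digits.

3AA0

One's-complement addition (fold any carry out of bit 15 back into bit 0):
  0x65D9 + 0xD54F = 0x13B28 → wrap carry → 0x3B29
  0x3B29 + 0xB19B = 0x0ECC4
  0xECC4 + 0x1D96 = 0x10A5A → wrap carry → 0x0A5B
  0x0A5B + 0x6666 = 0x070C1
  0x70C1 + 0x7E17 = 0x0EED8
  0xEED8 + 0xD686 = 0x1C55E → wrap carry → 0xC55F
One's-complement sum = 0xC55F.
Checksum = ~0xC55F & 0xFFFF = 0x3AA0.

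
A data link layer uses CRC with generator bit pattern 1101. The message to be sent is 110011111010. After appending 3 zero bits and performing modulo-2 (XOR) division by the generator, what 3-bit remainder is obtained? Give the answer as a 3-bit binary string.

Append 3 zeros: 110011111010000. Divide by 1101 (XOR where the leading bit is 1):
  pos 0: 1100 XOR 1101 = 0001
  pos 3: 1111 XOR 1101 = 0010
  pos 5: 1011 XOR 1101 = 0110
  pos 6: 1100 XOR 1101 = 0001
  pos 9: 1100 XOR 1101 = 0001
Remainder (last 3 bits) = 100. This is the CRC / FCS.

100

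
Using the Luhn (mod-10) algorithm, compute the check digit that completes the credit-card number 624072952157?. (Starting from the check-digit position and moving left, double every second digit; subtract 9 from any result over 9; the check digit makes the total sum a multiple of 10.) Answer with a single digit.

1

Partial digits right→left: 7 5 1 2 5 9 2 7 0 4 2 6
Double every second digit counting from the check-digit position (so the 1st, 3rd, 5th, ... of the partial from the right).
  doubled (with −9 where >9): 5 2 1 4 0 4 → sum 16
  kept as-is: 5 2 9 7 4 6 → sum 33
Total = 16 + 33 = 49.
Check digit = (10 − (49 mod 10)) mod 10 = 1.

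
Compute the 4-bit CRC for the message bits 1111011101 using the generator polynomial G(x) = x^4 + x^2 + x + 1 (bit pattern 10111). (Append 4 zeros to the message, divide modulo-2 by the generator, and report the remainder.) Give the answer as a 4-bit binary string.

Append 4 zeros: 11110111010000. Divide by 10111 (XOR where the leading bit is 1):
  pos 0: 11110 XOR 10111 = 01001
  pos 1: 10011 XOR 10111 = 00100
  pos 3: 10011 XOR 10111 = 00100
  pos 5: 10001 XOR 10111 = 00110
  pos 7: 11000 XOR 10111 = 01111
  pos 8: 11110 XOR 10111 = 01001
  pos 9: 10010 XOR 10111 = 00101
Remainder (last 4 bits) = 0101. This is the CRC / FCS.

0101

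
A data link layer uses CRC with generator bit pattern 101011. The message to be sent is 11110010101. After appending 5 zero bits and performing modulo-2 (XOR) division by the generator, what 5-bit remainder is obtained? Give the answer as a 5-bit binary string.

00001

Append 5 zeros: 1111001010100000. Divide by 101011 (XOR where the leading bit is 1):
  pos 0: 111100 XOR 101011 = 010111
  pos 1: 101111 XOR 101011 = 000100
  pos 4: 100010 XOR 101011 = 001001
  pos 6: 100110 XOR 101011 = 001101
  pos 8: 110100 XOR 101011 = 011111
  pos 9: 111110 XOR 101011 = 010101
  pos 10: 101010 XOR 101011 = 000001
Remainder (last 5 bits) = 00001. This is the CRC / FCS.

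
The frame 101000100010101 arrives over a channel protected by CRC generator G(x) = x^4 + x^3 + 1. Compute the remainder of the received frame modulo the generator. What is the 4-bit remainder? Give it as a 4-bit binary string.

1101

Modulo-2 division of 101000100010101 by 11001:
  pos 0: 10100 XOR 11001 = 01101
  pos 1: 11010 XOR 11001 = 00011
  pos 4: 11100 XOR 11001 = 00101
  pos 6: 10101 XOR 11001 = 01100
  pos 7: 11000 XOR 11001 = 00001
Remainder = 1101 (nonzero — an error is detected).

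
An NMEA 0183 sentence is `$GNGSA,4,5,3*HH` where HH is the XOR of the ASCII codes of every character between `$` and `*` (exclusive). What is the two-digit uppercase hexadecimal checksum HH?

42

XOR the ASCII codes of the payload characters:
  'G' = 0x47 → acc = 0x47
  'N' = 0x4E → acc = 0x09
  'G' = 0x47 → acc = 0x4E
  'S' = 0x53 → acc = 0x1D
  'A' = 0x41 → acc = 0x5C
  ',' = 0x2C → acc = 0x70
  '4' = 0x34 → acc = 0x44
  ',' = 0x2C → acc = 0x68
  '5' = 0x35 → acc = 0x5D
  ',' = 0x2C → acc = 0x71
  '3' = 0x33 → acc = 0x42
Checksum = 0x42.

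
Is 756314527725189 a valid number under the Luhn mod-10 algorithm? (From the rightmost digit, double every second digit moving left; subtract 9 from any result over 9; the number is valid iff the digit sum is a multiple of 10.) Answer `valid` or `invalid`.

From the right, keep odd positions and double even positions (subtract 9 from any doubled value over 9):
  doubled (positions 2,4,...): 7 1 5 4 8 6 1 → sum 32
  kept (positions 1,3,...): 9 1 2 7 5 1 6 7 → sum 38
Total = 70.
70 mod 10 = 0, so the number is valid.

valid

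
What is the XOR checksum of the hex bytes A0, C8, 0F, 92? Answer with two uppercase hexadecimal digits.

F5

XOR the bytes together:
  start with 0xA0
  0xA0 ⊕ 0xC8 = 0x68
  0x68 ⊕ 0x0F = 0x67
  0x67 ⊕ 0x92 = 0xF5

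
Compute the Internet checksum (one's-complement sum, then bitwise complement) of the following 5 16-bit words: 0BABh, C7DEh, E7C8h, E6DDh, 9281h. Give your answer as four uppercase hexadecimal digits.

One's-complement addition (fold any carry out of bit 15 back into bit 0):
  0x0BAB + 0xC7DE = 0x0D389
  0xD389 + 0xE7C8 = 0x1BB51 → wrap carry → 0xBB52
  0xBB52 + 0xE6DD = 0x1A22F → wrap carry → 0xA230
  0xA230 + 0x9281 = 0x134B1 → wrap carry → 0x34B2
One's-complement sum = 0x34B2.
Checksum = ~0x34B2 & 0xFFFF = 0xCB4D.

CB4D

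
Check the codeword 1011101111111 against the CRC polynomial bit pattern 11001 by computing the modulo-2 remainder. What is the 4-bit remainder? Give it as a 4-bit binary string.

0000

Modulo-2 division of 1011101111111 by 11001:
  pos 0: 10111 XOR 11001 = 01110
  pos 1: 11100 XOR 11001 = 00101
  pos 3: 10111 XOR 11001 = 01110
  pos 4: 11101 XOR 11001 = 00100
  pos 6: 10011 XOR 11001 = 01010
  pos 7: 10101 XOR 11001 = 01100
  pos 8: 11001 XOR 11001 = 00000
Remainder = 0000 (zero — the frame passes the CRC check).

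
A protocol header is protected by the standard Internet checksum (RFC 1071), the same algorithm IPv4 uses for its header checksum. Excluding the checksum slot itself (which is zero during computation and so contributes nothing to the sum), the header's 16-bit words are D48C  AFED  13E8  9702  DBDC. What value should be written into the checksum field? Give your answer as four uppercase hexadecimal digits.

One's-complement addition (fold any carry out of bit 15 back into bit 0):
  0xD48C + 0xAFED = 0x18479 → wrap carry → 0x847A
  0x847A + 0x13E8 = 0x09862
  0x9862 + 0x9702 = 0x12F64 → wrap carry → 0x2F65
  0x2F65 + 0xDBDC = 0x10B41 → wrap carry → 0x0B42
One's-complement sum = 0x0B42.
Checksum = ~0x0B42 & 0xFFFF = 0xF4BD.

F4BD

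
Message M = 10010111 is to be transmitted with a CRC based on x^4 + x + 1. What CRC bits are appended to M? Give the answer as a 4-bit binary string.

0010

Append 4 zeros: 100101110000. Divide by 10011 (XOR where the leading bit is 1):
  pos 0: 10010 XOR 10011 = 00001
  pos 4: 11110 XOR 10011 = 01101
  pos 5: 11010 XOR 10011 = 01001
  pos 6: 10010 XOR 10011 = 00001
Remainder (last 4 bits) = 0010. This is the CRC / FCS.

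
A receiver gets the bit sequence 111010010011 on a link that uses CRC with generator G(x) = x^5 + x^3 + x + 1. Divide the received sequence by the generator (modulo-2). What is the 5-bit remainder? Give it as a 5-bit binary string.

Modulo-2 division of 111010010011 by 101011:
  pos 0: 111010 XOR 101011 = 010001
  pos 1: 100010 XOR 101011 = 001001
  pos 3: 100110 XOR 101011 = 001101
  pos 5: 110101 XOR 101011 = 011110
  pos 6: 111101 XOR 101011 = 010110
Remainder = 10110 (nonzero — an error is detected).

10110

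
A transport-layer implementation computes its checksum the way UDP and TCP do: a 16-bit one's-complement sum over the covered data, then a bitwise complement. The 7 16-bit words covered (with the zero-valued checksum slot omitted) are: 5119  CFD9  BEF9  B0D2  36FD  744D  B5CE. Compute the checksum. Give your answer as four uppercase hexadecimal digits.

One's-complement addition (fold any carry out of bit 15 back into bit 0):
  0x5119 + 0xCFD9 = 0x120F2 → wrap carry → 0x20F3
  0x20F3 + 0xBEF9 = 0x0DFEC
  0xDFEC + 0xB0D2 = 0x190BE → wrap carry → 0x90BF
  0x90BF + 0x36FD = 0x0C7BC
  0xC7BC + 0x744D = 0x13C09 → wrap carry → 0x3C0A
  0x3C0A + 0xB5CE = 0x0F1D8
One's-complement sum = 0xF1D8.
Checksum = ~0xF1D8 & 0xFFFF = 0x0E27.

0E27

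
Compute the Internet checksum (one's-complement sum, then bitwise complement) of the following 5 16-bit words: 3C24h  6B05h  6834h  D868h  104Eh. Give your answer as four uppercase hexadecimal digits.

07EB

One's-complement addition (fold any carry out of bit 15 back into bit 0):
  0x3C24 + 0x6B05 = 0x0A729
  0xA729 + 0x6834 = 0x10F5D → wrap carry → 0x0F5E
  0x0F5E + 0xD868 = 0x0E7C6
  0xE7C6 + 0x104E = 0x0F814
One's-complement sum = 0xF814.
Checksum = ~0xF814 & 0xFFFF = 0x07EB.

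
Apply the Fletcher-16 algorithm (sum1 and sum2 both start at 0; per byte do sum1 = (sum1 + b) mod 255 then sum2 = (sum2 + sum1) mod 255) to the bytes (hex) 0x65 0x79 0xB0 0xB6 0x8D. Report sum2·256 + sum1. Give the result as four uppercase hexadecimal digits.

Running sums (mod 255):
  after byte 0 (0x65): sum1=101, sum2=101
  after byte 1 (0x79): sum1=222, sum2=68
  after byte 2 (0xB0): sum1=143, sum2=211
  after byte 3 (0xB6): sum1=70, sum2=26
  after byte 4 (0x8D): sum1=211, sum2=237
Checksum = sum2·256 + sum1 = 237·256 + 211 = 60883 = 0xEDD3.

EDD3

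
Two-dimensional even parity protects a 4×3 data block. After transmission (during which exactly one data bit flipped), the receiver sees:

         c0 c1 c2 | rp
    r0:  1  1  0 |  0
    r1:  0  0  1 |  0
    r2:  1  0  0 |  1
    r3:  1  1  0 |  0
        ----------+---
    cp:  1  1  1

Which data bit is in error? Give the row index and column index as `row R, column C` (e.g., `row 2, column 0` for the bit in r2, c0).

row 1, column 1

Recompute each row's even parity and compare to rp:
  r0: data parity 0, sent rp 0 → ok
  r1: data parity 1, sent rp 0 → mismatch
  r2: data parity 1, sent rp 1 → ok
  r3: data parity 0, sent rp 0 → ok
Recompute each column's even parity and compare to cp:
  c0: data parity 1, sent cp 1 → ok
  c1: data parity 0, sent cp 1 → mismatch
  c2: data parity 1, sent cp 1 → ok
Exactly one row (r1) and one column (c1) fail → the flipped bit is at their intersection.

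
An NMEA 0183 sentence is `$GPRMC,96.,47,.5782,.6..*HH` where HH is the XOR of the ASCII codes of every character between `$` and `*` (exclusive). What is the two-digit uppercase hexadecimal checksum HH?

57

XOR the ASCII codes of the payload characters:
  'G' = 0x47 → acc = 0x47
  'P' = 0x50 → acc = 0x17
  'R' = 0x52 → acc = 0x45
  'M' = 0x4D → acc = 0x08
  'C' = 0x43 → acc = 0x4B
  ',' = 0x2C → acc = 0x67
  '9' = 0x39 → acc = 0x5E
  '6' = 0x36 → acc = 0x68
  '.' = 0x2E → acc = 0x46
  ',' = 0x2C → acc = 0x6A
  '4' = 0x34 → acc = 0x5E
  '7' = 0x37 → acc = 0x69
  ',' = 0x2C → acc = 0x45
  '.' = 0x2E → acc = 0x6B
  '5' = 0x35 → acc = 0x5E
  '7' = 0x37 → acc = 0x69
  '8' = 0x38 → acc = 0x51
  '2' = 0x32 → acc = 0x63
  ',' = 0x2C → acc = 0x4F
  '.' = 0x2E → acc = 0x61
  '6' = 0x36 → acc = 0x57
  '.' = 0x2E → acc = 0x79
  '.' = 0x2E → acc = 0x57
Checksum = 0x57.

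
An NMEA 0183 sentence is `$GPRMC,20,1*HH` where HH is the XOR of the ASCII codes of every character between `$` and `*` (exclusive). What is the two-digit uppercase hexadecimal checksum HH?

78

XOR the ASCII codes of the payload characters:
  'G' = 0x47 → acc = 0x47
  'P' = 0x50 → acc = 0x17
  'R' = 0x52 → acc = 0x45
  'M' = 0x4D → acc = 0x08
  'C' = 0x43 → acc = 0x4B
  ',' = 0x2C → acc = 0x67
  '2' = 0x32 → acc = 0x55
  '0' = 0x30 → acc = 0x65
  ',' = 0x2C → acc = 0x49
  '1' = 0x31 → acc = 0x78
Checksum = 0x78.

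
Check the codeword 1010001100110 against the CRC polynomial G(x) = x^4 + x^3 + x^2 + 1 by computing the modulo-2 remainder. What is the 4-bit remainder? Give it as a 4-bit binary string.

Modulo-2 division of 1010001100110 by 11101:
  pos 0: 10100 XOR 11101 = 01001
  pos 1: 10010 XOR 11101 = 01111
  pos 2: 11111 XOR 11101 = 00010
  pos 5: 10100 XOR 11101 = 01001
  pos 6: 10011 XOR 11101 = 01110
  pos 7: 11101 XOR 11101 = 00000
Remainder = 0000 (zero — the frame passes the CRC check).

0000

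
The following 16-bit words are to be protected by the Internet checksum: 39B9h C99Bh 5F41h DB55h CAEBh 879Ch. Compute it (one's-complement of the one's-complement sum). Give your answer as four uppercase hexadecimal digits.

One's-complement addition (fold any carry out of bit 15 back into bit 0):
  0x39B9 + 0xC99B = 0x10354 → wrap carry → 0x0355
  0x0355 + 0x5F41 = 0x06296
  0x6296 + 0xDB55 = 0x13DEB → wrap carry → 0x3DEC
  0x3DEC + 0xCAEB = 0x108D7 → wrap carry → 0x08D8
  0x08D8 + 0x879C = 0x09074
One's-complement sum = 0x9074.
Checksum = ~0x9074 & 0xFFFF = 0x6F8B.

6F8B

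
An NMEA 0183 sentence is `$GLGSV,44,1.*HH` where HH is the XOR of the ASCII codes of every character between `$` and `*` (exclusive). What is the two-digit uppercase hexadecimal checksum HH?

XOR the ASCII codes of the payload characters:
  'G' = 0x47 → acc = 0x47
  'L' = 0x4C → acc = 0x0B
  'G' = 0x47 → acc = 0x4C
  'S' = 0x53 → acc = 0x1F
  'V' = 0x56 → acc = 0x49
  ',' = 0x2C → acc = 0x65
  '4' = 0x34 → acc = 0x51
  '4' = 0x34 → acc = 0x65
  ',' = 0x2C → acc = 0x49
  '1' = 0x31 → acc = 0x78
  '.' = 0x2E → acc = 0x56
Checksum = 0x56.

56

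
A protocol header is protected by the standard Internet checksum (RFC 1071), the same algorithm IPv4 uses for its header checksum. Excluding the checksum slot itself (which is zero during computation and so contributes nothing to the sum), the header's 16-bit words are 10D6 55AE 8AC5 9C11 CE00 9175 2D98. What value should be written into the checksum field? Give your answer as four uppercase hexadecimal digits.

E595

One's-complement addition (fold any carry out of bit 15 back into bit 0):
  0x10D6 + 0x55AE = 0x06684
  0x6684 + 0x8AC5 = 0x0F149
  0xF149 + 0x9C11 = 0x18D5A → wrap carry → 0x8D5B
  0x8D5B + 0xCE00 = 0x15B5B → wrap carry → 0x5B5C
  0x5B5C + 0x9175 = 0x0ECD1
  0xECD1 + 0x2D98 = 0x11A69 → wrap carry → 0x1A6A
One's-complement sum = 0x1A6A.
Checksum = ~0x1A6A & 0xFFFF = 0xE595.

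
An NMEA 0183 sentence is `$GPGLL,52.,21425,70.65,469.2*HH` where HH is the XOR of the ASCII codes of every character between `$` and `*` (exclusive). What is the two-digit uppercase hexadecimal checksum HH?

44

XOR the ASCII codes of the payload characters:
  'G' = 0x47 → acc = 0x47
  'P' = 0x50 → acc = 0x17
  'G' = 0x47 → acc = 0x50
  'L' = 0x4C → acc = 0x1C
  'L' = 0x4C → acc = 0x50
  ',' = 0x2C → acc = 0x7C
  '5' = 0x35 → acc = 0x49
  '2' = 0x32 → acc = 0x7B
  '.' = 0x2E → acc = 0x55
  ',' = 0x2C → acc = 0x79
  '2' = 0x32 → acc = 0x4B
  '1' = 0x31 → acc = 0x7A
  '4' = 0x34 → acc = 0x4E
  '2' = 0x32 → acc = 0x7C
  '5' = 0x35 → acc = 0x49
  ',' = 0x2C → acc = 0x65
  '7' = 0x37 → acc = 0x52
  '0' = 0x30 → acc = 0x62
  '.' = 0x2E → acc = 0x4C
  '6' = 0x36 → acc = 0x7A
  '5' = 0x35 → acc = 0x4F
  ',' = 0x2C → acc = 0x63
  '4' = 0x34 → acc = 0x57
  '6' = 0x36 → acc = 0x61
  '9' = 0x39 → acc = 0x58
  '.' = 0x2E → acc = 0x76
  '2' = 0x32 → acc = 0x44
Checksum = 0x44.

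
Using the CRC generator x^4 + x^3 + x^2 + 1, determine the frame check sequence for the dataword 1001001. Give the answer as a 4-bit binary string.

Append 4 zeros: 10010010000. Divide by 11101 (XOR where the leading bit is 1):
  pos 0: 10010 XOR 11101 = 01111
  pos 1: 11110 XOR 11101 = 00011
  pos 4: 11100 XOR 11101 = 00001
Remainder (last 4 bits) = 0100. This is the CRC / FCS.

0100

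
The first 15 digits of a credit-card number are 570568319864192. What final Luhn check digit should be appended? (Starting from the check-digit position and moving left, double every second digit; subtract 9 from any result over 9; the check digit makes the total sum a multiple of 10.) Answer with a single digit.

Partial digits right→left: 2 9 1 4 6 8 9 1 3 8 6 5 0 7 5
Double every second digit counting from the check-digit position (so the 1st, 3rd, 5th, ... of the partial from the right).
  doubled (with −9 where >9): 4 2 3 9 6 3 0 1 → sum 28
  kept as-is: 9 4 8 1 8 5 7 → sum 42
Total = 28 + 42 = 70.
Check digit = (10 − (70 mod 10)) mod 10 = 0.

0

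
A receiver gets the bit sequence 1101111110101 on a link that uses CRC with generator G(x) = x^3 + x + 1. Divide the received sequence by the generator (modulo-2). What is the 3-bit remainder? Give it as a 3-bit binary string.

111

Modulo-2 division of 1101111110101 by 1011:
  pos 0: 1101 XOR 1011 = 0110
  pos 1: 1101 XOR 1011 = 0110
  pos 2: 1101 XOR 1011 = 0110
  pos 3: 1101 XOR 1011 = 0110
  pos 4: 1101 XOR 1011 = 0110
  pos 5: 1101 XOR 1011 = 0110
  pos 6: 1100 XOR 1011 = 0111
  pos 7: 1111 XOR 1011 = 0100
  pos 8: 1000 XOR 1011 = 0011
Remainder = 111 (nonzero — an error is detected).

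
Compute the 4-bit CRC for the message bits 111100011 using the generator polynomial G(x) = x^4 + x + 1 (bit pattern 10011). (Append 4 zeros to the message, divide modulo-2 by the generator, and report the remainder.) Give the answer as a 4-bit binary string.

Append 4 zeros: 1111000110000. Divide by 10011 (XOR where the leading bit is 1):
  pos 0: 11110 XOR 10011 = 01101
  pos 1: 11010 XOR 10011 = 01001
  pos 2: 10010 XOR 10011 = 00001
  pos 6: 11100 XOR 10011 = 01111
  pos 7: 11110 XOR 10011 = 01101
  pos 8: 11010 XOR 10011 = 01001
Remainder (last 4 bits) = 1001. This is the CRC / FCS.

1001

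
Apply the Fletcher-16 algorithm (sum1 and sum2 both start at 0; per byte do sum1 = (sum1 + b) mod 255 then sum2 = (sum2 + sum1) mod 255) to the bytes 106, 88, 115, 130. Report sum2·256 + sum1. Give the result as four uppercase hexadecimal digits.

Running sums (mod 255):
  after byte 0 (106): sum1=106, sum2=106
  after byte 1 (88): sum1=194, sum2=45
  after byte 2 (115): sum1=54, sum2=99
  after byte 3 (130): sum1=184, sum2=28
Checksum = sum2·256 + sum1 = 28·256 + 184 = 7352 = 0x1CB8.

1CB8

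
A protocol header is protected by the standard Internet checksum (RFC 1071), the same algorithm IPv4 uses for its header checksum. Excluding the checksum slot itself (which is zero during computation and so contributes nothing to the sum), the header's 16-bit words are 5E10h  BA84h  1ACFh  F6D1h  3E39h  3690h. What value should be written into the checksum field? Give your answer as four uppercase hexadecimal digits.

6100

One's-complement addition (fold any carry out of bit 15 back into bit 0):
  0x5E10 + 0xBA84 = 0x11894 → wrap carry → 0x1895
  0x1895 + 0x1ACF = 0x03364
  0x3364 + 0xF6D1 = 0x12A35 → wrap carry → 0x2A36
  0x2A36 + 0x3E39 = 0x0686F
  0x686F + 0x3690 = 0x09EFF
One's-complement sum = 0x9EFF.
Checksum = ~0x9EFF & 0xFFFF = 0x6100.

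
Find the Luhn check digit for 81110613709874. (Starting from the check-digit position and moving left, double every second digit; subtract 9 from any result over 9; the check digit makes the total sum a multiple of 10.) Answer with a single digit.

Partial digits right→left: 4 7 8 9 0 7 3 1 6 0 1 1 1 8
Double every second digit counting from the check-digit position (so the 1st, 3rd, 5th, ... of the partial from the right).
  doubled (with −9 where >9): 8 7 0 6 3 2 2 → sum 28
  kept as-is: 7 9 7 1 0 1 8 → sum 33
Total = 28 + 33 = 61.
Check digit = (10 − (61 mod 10)) mod 10 = 9.

9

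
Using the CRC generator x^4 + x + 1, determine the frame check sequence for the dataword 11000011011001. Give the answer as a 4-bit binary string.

0010

Append 4 zeros: 110000110110010000. Divide by 10011 (XOR where the leading bit is 1):
  pos 0: 11000 XOR 10011 = 01011
  pos 1: 10110 XOR 10011 = 00101
  pos 3: 10111 XOR 10011 = 00100
  pos 5: 10001 XOR 10011 = 00010
  pos 8: 10100 XOR 10011 = 00111
  pos 10: 11110 XOR 10011 = 01101
  pos 11: 11010 XOR 10011 = 01001
  pos 12: 10010 XOR 10011 = 00001
Remainder (last 4 bits) = 0010. This is the CRC / FCS.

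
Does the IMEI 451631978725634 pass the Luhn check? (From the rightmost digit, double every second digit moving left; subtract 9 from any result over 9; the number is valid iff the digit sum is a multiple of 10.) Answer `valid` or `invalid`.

valid

From the right, keep odd positions and double even positions (subtract 9 from any doubled value over 9):
  doubled (positions 2,4,...): 6 1 5 5 2 3 1 → sum 23
  kept (positions 1,3,...): 4 6 2 8 9 3 1 4 → sum 37
Total = 60.
60 mod 10 = 0, so the number is valid.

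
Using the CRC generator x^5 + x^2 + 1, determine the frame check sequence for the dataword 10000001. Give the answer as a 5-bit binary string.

01011

Append 5 zeros: 1000000100000. Divide by 100101 (XOR where the leading bit is 1):
  pos 0: 100000 XOR 100101 = 000101
  pos 3: 101010 XOR 100101 = 001111
  pos 5: 111100 XOR 100101 = 011001
  pos 6: 110010 XOR 100101 = 010111
  pos 7: 101110 XOR 100101 = 001011
Remainder (last 5 bits) = 01011. This is the CRC / FCS.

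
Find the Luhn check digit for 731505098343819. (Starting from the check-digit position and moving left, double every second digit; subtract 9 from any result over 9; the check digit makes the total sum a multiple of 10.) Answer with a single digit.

3

Partial digits right→left: 9 1 8 3 4 3 8 9 0 5 0 5 1 3 7
Double every second digit counting from the check-digit position (so the 1st, 3rd, 5th, ... of the partial from the right).
  doubled (with −9 where >9): 9 7 8 7 0 0 2 5 → sum 38
  kept as-is: 1 3 3 9 5 5 3 → sum 29
Total = 38 + 29 = 67.
Check digit = (10 − (67 mod 10)) mod 10 = 3.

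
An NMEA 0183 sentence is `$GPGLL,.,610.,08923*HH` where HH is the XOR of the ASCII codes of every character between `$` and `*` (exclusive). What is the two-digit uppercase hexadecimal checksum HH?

XOR the ASCII codes of the payload characters:
  'G' = 0x47 → acc = 0x47
  'P' = 0x50 → acc = 0x17
  'G' = 0x47 → acc = 0x50
  'L' = 0x4C → acc = 0x1C
  'L' = 0x4C → acc = 0x50
  ',' = 0x2C → acc = 0x7C
  '.' = 0x2E → acc = 0x52
  ',' = 0x2C → acc = 0x7E
  '6' = 0x36 → acc = 0x48
  '1' = 0x31 → acc = 0x79
  '0' = 0x30 → acc = 0x49
  '.' = 0x2E → acc = 0x67
  ',' = 0x2C → acc = 0x4B
  '0' = 0x30 → acc = 0x7B
  '8' = 0x38 → acc = 0x43
  '9' = 0x39 → acc = 0x7A
  '2' = 0x32 → acc = 0x48
  '3' = 0x33 → acc = 0x7B
Checksum = 0x7B.

7B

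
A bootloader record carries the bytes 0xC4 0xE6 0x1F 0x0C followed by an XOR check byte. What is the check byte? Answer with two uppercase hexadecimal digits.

XOR the bytes together:
  start with 0xC4
  0xC4 ⊕ 0xE6 = 0x22
  0x22 ⊕ 0x1F = 0x3D
  0x3D ⊕ 0x0C = 0x31

31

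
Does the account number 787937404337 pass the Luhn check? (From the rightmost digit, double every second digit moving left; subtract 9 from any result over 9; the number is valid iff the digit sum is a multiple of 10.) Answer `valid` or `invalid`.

From the right, keep odd positions and double even positions (subtract 9 from any doubled value over 9):
  doubled (positions 2,4,...): 6 8 8 6 5 5 → sum 38
  kept (positions 1,3,...): 7 3 0 7 9 8 → sum 34
Total = 72.
72 mod 10 = 2, so the number is invalid.

invalid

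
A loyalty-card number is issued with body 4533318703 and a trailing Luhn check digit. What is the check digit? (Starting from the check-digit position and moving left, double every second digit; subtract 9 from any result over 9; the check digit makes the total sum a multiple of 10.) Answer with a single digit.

Partial digits right→left: 3 0 7 8 1 3 3 3 5 4
Double every second digit counting from the check-digit position (so the 1st, 3rd, 5th, ... of the partial from the right).
  doubled (with −9 where >9): 6 5 2 6 1 → sum 20
  kept as-is: 0 8 3 3 4 → sum 18
Total = 20 + 18 = 38.
Check digit = (10 − (38 mod 10)) mod 10 = 2.

2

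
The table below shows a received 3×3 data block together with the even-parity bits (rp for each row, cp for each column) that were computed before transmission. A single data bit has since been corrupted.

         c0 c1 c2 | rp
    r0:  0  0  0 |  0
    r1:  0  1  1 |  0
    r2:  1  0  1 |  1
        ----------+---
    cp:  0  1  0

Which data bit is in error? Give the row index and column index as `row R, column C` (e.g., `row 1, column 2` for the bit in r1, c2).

row 2, column 0

Recompute each row's even parity and compare to rp:
  r0: data parity 0, sent rp 0 → ok
  r1: data parity 0, sent rp 0 → ok
  r2: data parity 0, sent rp 1 → mismatch
Recompute each column's even parity and compare to cp:
  c0: data parity 1, sent cp 0 → mismatch
  c1: data parity 1, sent cp 1 → ok
  c2: data parity 0, sent cp 0 → ok
Exactly one row (r2) and one column (c0) fail → the flipped bit is at their intersection.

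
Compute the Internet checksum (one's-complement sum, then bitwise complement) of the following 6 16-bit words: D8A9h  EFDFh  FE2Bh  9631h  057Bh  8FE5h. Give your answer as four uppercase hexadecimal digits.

0DB8

One's-complement addition (fold any carry out of bit 15 back into bit 0):
  0xD8A9 + 0xEFDF = 0x1C888 → wrap carry → 0xC889
  0xC889 + 0xFE2B = 0x1C6B4 → wrap carry → 0xC6B5
  0xC6B5 + 0x9631 = 0x15CE6 → wrap carry → 0x5CE7
  0x5CE7 + 0x057B = 0x06262
  0x6262 + 0x8FE5 = 0x0F247
One's-complement sum = 0xF247.
Checksum = ~0xF247 & 0xFFFF = 0x0DB8.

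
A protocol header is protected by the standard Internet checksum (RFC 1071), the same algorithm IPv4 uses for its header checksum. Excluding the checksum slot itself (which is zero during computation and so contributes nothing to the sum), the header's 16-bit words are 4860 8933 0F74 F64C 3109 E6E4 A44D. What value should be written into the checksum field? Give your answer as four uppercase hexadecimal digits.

6C6F

One's-complement addition (fold any carry out of bit 15 back into bit 0):
  0x4860 + 0x8933 = 0x0D193
  0xD193 + 0x0F74 = 0x0E107
  0xE107 + 0xF64C = 0x1D753 → wrap carry → 0xD754
  0xD754 + 0x3109 = 0x1085D → wrap carry → 0x085E
  0x085E + 0xE6E4 = 0x0EF42
  0xEF42 + 0xA44D = 0x1938F → wrap carry → 0x9390
One's-complement sum = 0x9390.
Checksum = ~0x9390 & 0xFFFF = 0x6C6F.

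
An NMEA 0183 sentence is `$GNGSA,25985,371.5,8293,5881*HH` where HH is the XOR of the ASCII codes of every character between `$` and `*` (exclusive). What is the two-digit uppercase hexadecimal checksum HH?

45

XOR the ASCII codes of the payload characters:
  'G' = 0x47 → acc = 0x47
  'N' = 0x4E → acc = 0x09
  'G' = 0x47 → acc = 0x4E
  'S' = 0x53 → acc = 0x1D
  'A' = 0x41 → acc = 0x5C
  ',' = 0x2C → acc = 0x70
  '2' = 0x32 → acc = 0x42
  '5' = 0x35 → acc = 0x77
  '9' = 0x39 → acc = 0x4E
  '8' = 0x38 → acc = 0x76
  '5' = 0x35 → acc = 0x43
  ',' = 0x2C → acc = 0x6F
  '3' = 0x33 → acc = 0x5C
  '7' = 0x37 → acc = 0x6B
  '1' = 0x31 → acc = 0x5A
  '.' = 0x2E → acc = 0x74
  '5' = 0x35 → acc = 0x41
  ',' = 0x2C → acc = 0x6D
  '8' = 0x38 → acc = 0x55
  '2' = 0x32 → acc = 0x67
  '9' = 0x39 → acc = 0x5E
  '3' = 0x33 → acc = 0x6D
  ',' = 0x2C → acc = 0x41
  '5' = 0x35 → acc = 0x74
  '8' = 0x38 → acc = 0x4C
  '8' = 0x38 → acc = 0x74
  '1' = 0x31 → acc = 0x45
Checksum = 0x45.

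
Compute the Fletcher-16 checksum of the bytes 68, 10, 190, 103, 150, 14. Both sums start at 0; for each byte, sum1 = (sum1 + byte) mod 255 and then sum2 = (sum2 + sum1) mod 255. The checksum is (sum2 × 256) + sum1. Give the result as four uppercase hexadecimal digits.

Running sums (mod 255):
  after byte 0 (68): sum1=68, sum2=68
  after byte 1 (10): sum1=78, sum2=146
  after byte 2 (190): sum1=13, sum2=159
  after byte 3 (103): sum1=116, sum2=20
  after byte 4 (150): sum1=11, sum2=31
  after byte 5 (14): sum1=25, sum2=56
Checksum = sum2·256 + sum1 = 56·256 + 25 = 14361 = 0x3819.

3819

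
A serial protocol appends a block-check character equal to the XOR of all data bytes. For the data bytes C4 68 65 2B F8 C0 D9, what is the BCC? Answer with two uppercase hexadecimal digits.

XOR the bytes together:
  start with 0xC4
  0xC4 ⊕ 0x68 = 0xAC
  0xAC ⊕ 0x65 = 0xC9
  0xC9 ⊕ 0x2B = 0xE2
  0xE2 ⊕ 0xF8 = 0x1A
  0x1A ⊕ 0xC0 = 0xDA
  0xDA ⊕ 0xD9 = 0x03

03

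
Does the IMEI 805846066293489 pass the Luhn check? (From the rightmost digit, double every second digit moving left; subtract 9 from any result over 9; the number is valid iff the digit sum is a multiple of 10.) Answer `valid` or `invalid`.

invalid

From the right, keep odd positions and double even positions (subtract 9 from any doubled value over 9):
  doubled (positions 2,4,...): 7 6 4 3 3 7 0 → sum 30
  kept (positions 1,3,...): 9 4 9 6 0 4 5 8 → sum 45
Total = 75.
75 mod 10 = 5, so the number is invalid.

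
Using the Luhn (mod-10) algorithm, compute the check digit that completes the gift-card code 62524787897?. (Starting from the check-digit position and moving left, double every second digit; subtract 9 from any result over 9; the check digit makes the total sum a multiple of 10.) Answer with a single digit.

2

Partial digits right→left: 7 9 8 7 8 7 4 2 5 2 6
Double every second digit counting from the check-digit position (so the 1st, 3rd, 5th, ... of the partial from the right).
  doubled (with −9 where >9): 5 7 7 8 1 3 → sum 31
  kept as-is: 9 7 7 2 2 → sum 27
Total = 31 + 27 = 58.
Check digit = (10 − (58 mod 10)) mod 10 = 2.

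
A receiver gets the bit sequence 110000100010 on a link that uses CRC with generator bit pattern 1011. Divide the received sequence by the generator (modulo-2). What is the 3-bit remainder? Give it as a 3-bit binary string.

Modulo-2 division of 110000100010 by 1011:
  pos 0: 1100 XOR 1011 = 0111
  pos 1: 1110 XOR 1011 = 0101
  pos 2: 1010 XOR 1011 = 0001
  pos 5: 1100 XOR 1011 = 0111
  pos 6: 1110 XOR 1011 = 0101
  pos 7: 1011 XOR 1011 = 0000
Remainder = 000 (zero — the frame passes the CRC check).

000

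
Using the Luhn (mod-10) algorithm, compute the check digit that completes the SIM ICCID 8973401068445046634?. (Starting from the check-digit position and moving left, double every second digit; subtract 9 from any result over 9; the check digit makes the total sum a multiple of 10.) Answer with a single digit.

Partial digits right→left: 4 3 6 6 4 0 5 4 4 8 6 0 1 0 4 3 7 9 8
Double every second digit counting from the check-digit position (so the 1st, 3rd, 5th, ... of the partial from the right).
  doubled (with −9 where >9): 8 3 8 1 8 3 2 8 5 7 → sum 53
  kept as-is: 3 6 0 4 8 0 0 3 9 → sum 33
Total = 53 + 33 = 86.
Check digit = (10 − (86 mod 10)) mod 10 = 4.

4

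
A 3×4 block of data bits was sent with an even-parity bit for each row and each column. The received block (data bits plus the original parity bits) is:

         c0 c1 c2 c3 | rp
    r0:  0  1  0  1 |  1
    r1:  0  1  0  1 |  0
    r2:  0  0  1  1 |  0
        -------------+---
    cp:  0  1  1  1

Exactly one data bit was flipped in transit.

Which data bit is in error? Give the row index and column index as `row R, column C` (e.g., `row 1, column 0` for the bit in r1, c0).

row 0, column 1

Recompute each row's even parity and compare to rp:
  r0: data parity 0, sent rp 1 → mismatch
  r1: data parity 0, sent rp 0 → ok
  r2: data parity 0, sent rp 0 → ok
Recompute each column's even parity and compare to cp:
  c0: data parity 0, sent cp 0 → ok
  c1: data parity 0, sent cp 1 → mismatch
  c2: data parity 1, sent cp 1 → ok
  c3: data parity 1, sent cp 1 → ok
Exactly one row (r0) and one column (c1) fail → the flipped bit is at their intersection.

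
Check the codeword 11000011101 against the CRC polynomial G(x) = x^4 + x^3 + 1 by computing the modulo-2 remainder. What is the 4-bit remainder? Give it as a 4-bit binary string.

1011

Modulo-2 division of 11000011101 by 11001:
  pos 0: 11000 XOR 11001 = 00001
  pos 4: 10111 XOR 11001 = 01110
  pos 5: 11100 XOR 11001 = 00101
Remainder = 1011 (nonzero — an error is detected).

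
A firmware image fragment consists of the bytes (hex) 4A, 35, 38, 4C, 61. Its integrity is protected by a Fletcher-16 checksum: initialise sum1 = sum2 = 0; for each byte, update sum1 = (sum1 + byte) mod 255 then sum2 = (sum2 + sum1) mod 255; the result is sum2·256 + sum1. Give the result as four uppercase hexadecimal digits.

EA65

Running sums (mod 255):
  after byte 0 (4A): sum1=74, sum2=74
  after byte 1 (35): sum1=127, sum2=201
  after byte 2 (38): sum1=183, sum2=129
  after byte 3 (4C): sum1=4, sum2=133
  after byte 4 (61): sum1=101, sum2=234
Checksum = sum2·256 + sum1 = 234·256 + 101 = 60005 = 0xEA65.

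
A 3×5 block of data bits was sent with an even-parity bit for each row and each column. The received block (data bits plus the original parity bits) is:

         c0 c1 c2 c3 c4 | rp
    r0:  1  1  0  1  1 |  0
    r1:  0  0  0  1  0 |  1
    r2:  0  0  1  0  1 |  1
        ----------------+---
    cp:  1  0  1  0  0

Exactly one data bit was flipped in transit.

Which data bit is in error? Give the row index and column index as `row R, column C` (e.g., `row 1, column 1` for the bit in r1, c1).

Recompute each row's even parity and compare to rp:
  r0: data parity 0, sent rp 0 → ok
  r1: data parity 1, sent rp 1 → ok
  r2: data parity 0, sent rp 1 → mismatch
Recompute each column's even parity and compare to cp:
  c0: data parity 1, sent cp 1 → ok
  c1: data parity 1, sent cp 0 → mismatch
  c2: data parity 1, sent cp 1 → ok
  c3: data parity 0, sent cp 0 → ok
  c4: data parity 0, sent cp 0 → ok
Exactly one row (r2) and one column (c1) fail → the flipped bit is at their intersection.

row 2, column 1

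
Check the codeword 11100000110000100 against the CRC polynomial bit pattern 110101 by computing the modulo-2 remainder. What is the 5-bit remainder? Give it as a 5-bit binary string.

00000

Modulo-2 division of 11100000110000100 by 110101:
  pos 0: 111000 XOR 110101 = 001101
  pos 2: 110100 XOR 110101 = 000001
  pos 7: 111000 XOR 110101 = 001101
  pos 9: 110101 XOR 110101 = 000000
Remainder = 00000 (zero — the frame passes the CRC check).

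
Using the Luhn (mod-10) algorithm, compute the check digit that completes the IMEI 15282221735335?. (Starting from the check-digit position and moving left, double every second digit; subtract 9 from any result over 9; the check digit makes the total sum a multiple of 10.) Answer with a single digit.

Partial digits right→left: 5 3 3 5 3 7 1 2 2 2 8 2 5 1
Double every second digit counting from the check-digit position (so the 1st, 3rd, 5th, ... of the partial from the right).
  doubled (with −9 where >9): 1 6 6 2 4 7 1 → sum 27
  kept as-is: 3 5 7 2 2 2 1 → sum 22
Total = 27 + 22 = 49.
Check digit = (10 − (49 mod 10)) mod 10 = 1.

1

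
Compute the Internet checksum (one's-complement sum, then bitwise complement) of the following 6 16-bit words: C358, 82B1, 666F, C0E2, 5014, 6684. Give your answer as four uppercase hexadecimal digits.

One's-complement addition (fold any carry out of bit 15 back into bit 0):
  0xC358 + 0x82B1 = 0x14609 → wrap carry → 0x460A
  0x460A + 0x666F = 0x0AC79
  0xAC79 + 0xC0E2 = 0x16D5B → wrap carry → 0x6D5C
  0x6D5C + 0x5014 = 0x0BD70
  0xBD70 + 0x6684 = 0x123F4 → wrap carry → 0x23F5
One's-complement sum = 0x23F5.
Checksum = ~0x23F5 & 0xFFFF = 0xDC0A.

DC0A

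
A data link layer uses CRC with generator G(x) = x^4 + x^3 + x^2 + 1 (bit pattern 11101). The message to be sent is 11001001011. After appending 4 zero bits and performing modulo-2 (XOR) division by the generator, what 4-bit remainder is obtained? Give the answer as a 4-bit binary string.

Append 4 zeros: 110010010110000. Divide by 11101 (XOR where the leading bit is 1):
  pos 0: 11001 XOR 11101 = 00100
  pos 2: 10000 XOR 11101 = 01101
  pos 3: 11011 XOR 11101 = 00110
  pos 5: 11001 XOR 11101 = 00100
  pos 7: 10010 XOR 11101 = 01111
  pos 8: 11110 XOR 11101 = 00011
Remainder (last 4 bits) = 1100. This is the CRC / FCS.

1100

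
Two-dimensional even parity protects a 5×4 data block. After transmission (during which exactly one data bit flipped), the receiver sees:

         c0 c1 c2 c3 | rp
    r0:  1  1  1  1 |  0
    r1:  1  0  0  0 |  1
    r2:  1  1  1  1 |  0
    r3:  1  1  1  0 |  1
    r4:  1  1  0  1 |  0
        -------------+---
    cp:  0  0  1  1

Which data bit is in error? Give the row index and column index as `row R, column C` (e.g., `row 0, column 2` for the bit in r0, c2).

row 4, column 0

Recompute each row's even parity and compare to rp:
  r0: data parity 0, sent rp 0 → ok
  r1: data parity 1, sent rp 1 → ok
  r2: data parity 0, sent rp 0 → ok
  r3: data parity 1, sent rp 1 → ok
  r4: data parity 1, sent rp 0 → mismatch
Recompute each column's even parity and compare to cp:
  c0: data parity 1, sent cp 0 → mismatch
  c1: data parity 0, sent cp 0 → ok
  c2: data parity 1, sent cp 1 → ok
  c3: data parity 1, sent cp 1 → ok
Exactly one row (r4) and one column (c0) fail → the flipped bit is at their intersection.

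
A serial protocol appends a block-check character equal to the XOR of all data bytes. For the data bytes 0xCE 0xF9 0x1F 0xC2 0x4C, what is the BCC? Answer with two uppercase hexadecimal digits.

XOR the bytes together:
  start with 0xCE
  0xCE ⊕ 0xF9 = 0x37
  0x37 ⊕ 0x1F = 0x28
  0x28 ⊕ 0xC2 = 0xEA
  0xEA ⊕ 0x4C = 0xA6

A6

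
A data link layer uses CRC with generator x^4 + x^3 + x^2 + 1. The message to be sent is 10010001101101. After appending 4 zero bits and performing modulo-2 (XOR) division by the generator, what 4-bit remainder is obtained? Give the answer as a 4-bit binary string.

Append 4 zeros: 100100011011010000. Divide by 11101 (XOR where the leading bit is 1):
  pos 0: 10010 XOR 11101 = 01111
  pos 1: 11110 XOR 11101 = 00011
  pos 4: 11011 XOR 11101 = 00110
  pos 6: 11001 XOR 11101 = 00100
  pos 8: 10010 XOR 11101 = 01111
  pos 9: 11111 XOR 11101 = 00010
  pos 12: 10000 XOR 11101 = 01101
  pos 13: 11010 XOR 11101 = 00111
Remainder (last 4 bits) = 0111. This is the CRC / FCS.

0111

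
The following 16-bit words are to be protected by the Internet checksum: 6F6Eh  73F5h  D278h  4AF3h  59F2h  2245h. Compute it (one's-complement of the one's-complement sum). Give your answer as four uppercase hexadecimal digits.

One's-complement addition (fold any carry out of bit 15 back into bit 0):
  0x6F6E + 0x73F5 = 0x0E363
  0xE363 + 0xD278 = 0x1B5DB → wrap carry → 0xB5DC
  0xB5DC + 0x4AF3 = 0x100CF → wrap carry → 0x00D0
  0x00D0 + 0x59F2 = 0x05AC2
  0x5AC2 + 0x2245 = 0x07D07
One's-complement sum = 0x7D07.
Checksum = ~0x7D07 & 0xFFFF = 0x82F8.

82F8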